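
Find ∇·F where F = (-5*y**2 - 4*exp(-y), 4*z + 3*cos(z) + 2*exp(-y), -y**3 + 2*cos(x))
-2*exp(-y)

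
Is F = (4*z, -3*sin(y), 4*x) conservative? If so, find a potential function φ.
Yes, F is conservative. φ = 4*x*z + 3*cos(y)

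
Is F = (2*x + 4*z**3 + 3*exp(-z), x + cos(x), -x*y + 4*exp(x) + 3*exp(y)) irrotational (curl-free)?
No, ∇×F = (-x + 3*exp(y), y + 12*z**2 - 4*exp(x) - 3*exp(-z), 1 - sin(x))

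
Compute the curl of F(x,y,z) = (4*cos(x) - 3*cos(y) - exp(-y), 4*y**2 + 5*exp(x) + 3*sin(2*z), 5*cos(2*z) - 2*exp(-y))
(-6*cos(2*z) + 2*exp(-y), 0, 5*exp(x) - 3*sin(y) - exp(-y))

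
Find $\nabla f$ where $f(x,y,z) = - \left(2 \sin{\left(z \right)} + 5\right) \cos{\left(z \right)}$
(0, 0, 5*sin(z) - 2*cos(2*z))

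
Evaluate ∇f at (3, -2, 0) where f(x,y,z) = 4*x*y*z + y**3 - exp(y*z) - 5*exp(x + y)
(-5*E, 12 - 5*E, -22)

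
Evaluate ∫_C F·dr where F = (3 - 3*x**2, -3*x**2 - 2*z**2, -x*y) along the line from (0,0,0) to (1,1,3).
-6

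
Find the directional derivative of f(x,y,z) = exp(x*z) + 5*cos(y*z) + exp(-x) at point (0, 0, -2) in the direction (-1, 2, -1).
sqrt(6)/2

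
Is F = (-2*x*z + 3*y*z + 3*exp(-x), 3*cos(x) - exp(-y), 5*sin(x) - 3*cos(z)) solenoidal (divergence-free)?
No, ∇·F = -2*z + 3*sin(z) + exp(-y) - 3*exp(-x)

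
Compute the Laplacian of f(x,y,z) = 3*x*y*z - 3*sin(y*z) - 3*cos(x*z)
3*x**2*cos(x*z) + 3*y**2*sin(y*z) + 3*z**2*sin(y*z) + 3*z**2*cos(x*z)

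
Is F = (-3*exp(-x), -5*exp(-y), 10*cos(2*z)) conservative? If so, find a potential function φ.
Yes, F is conservative. φ = 5*sin(2*z) + 5*exp(-y) + 3*exp(-x)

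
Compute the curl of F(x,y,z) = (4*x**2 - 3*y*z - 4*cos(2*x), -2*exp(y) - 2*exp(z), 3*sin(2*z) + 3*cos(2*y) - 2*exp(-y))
(2*exp(z) - 6*sin(2*y) + 2*exp(-y), -3*y, 3*z)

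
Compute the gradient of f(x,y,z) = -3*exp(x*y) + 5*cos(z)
(-3*y*exp(x*y), -3*x*exp(x*y), -5*sin(z))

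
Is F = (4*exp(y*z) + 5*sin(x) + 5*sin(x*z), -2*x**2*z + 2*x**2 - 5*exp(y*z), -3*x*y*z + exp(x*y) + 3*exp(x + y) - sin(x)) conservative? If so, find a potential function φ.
No, ∇×F = (2*x**2 - 3*x*z + x*exp(x*y) + 5*y*exp(y*z) + 3*exp(x + y), 5*x*cos(x*z) + 3*y*z - y*exp(x*y) + 4*y*exp(y*z) - 3*exp(x + y) + cos(x), -4*x*z + 4*x - 4*z*exp(y*z)) ≠ 0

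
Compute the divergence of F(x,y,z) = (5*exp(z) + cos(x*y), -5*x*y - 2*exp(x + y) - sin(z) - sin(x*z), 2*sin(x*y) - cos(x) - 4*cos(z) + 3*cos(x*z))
-3*x*sin(x*z) - 5*x - y*sin(x*y) - 2*exp(x + y) + 4*sin(z)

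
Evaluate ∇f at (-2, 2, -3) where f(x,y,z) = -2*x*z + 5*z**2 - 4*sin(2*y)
(6, -8*cos(4), -26)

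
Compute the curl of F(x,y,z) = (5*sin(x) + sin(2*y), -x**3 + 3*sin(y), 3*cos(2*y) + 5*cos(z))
(-6*sin(2*y), 0, -3*x**2 - 2*cos(2*y))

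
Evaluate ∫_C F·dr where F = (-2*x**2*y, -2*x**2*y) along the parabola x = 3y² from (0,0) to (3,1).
-129/7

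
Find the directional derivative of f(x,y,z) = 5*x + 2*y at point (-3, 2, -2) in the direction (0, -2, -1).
-4*sqrt(5)/5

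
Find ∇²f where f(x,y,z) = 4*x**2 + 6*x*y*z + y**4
12*y**2 + 8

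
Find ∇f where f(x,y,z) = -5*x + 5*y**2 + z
(-5, 10*y, 1)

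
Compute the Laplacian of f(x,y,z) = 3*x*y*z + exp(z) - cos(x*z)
x**2*cos(x*z) + z**2*cos(x*z) + exp(z)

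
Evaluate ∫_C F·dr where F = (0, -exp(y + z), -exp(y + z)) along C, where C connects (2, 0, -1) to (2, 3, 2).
(1 - exp(6))*exp(-1)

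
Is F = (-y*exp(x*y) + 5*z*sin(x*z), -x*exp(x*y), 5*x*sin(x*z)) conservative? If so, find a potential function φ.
Yes, F is conservative. φ = -exp(x*y) - 5*cos(x*z)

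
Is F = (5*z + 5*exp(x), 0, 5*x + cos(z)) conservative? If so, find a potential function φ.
Yes, F is conservative. φ = 5*x*z + 5*exp(x) + sin(z)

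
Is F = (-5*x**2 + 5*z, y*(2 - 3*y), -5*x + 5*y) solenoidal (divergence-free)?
No, ∇·F = -10*x - 6*y + 2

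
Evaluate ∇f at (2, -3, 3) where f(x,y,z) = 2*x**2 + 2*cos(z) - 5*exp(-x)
(5*exp(-2) + 8, 0, -2*sin(3))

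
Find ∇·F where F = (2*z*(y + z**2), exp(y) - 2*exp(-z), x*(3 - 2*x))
exp(y)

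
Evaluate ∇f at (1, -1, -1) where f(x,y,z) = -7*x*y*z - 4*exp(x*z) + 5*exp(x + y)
(-2 + 4*exp(-1), 12, 7 - 4*exp(-1))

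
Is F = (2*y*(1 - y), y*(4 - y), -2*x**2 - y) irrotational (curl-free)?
No, ∇×F = (-1, 4*x, 4*y - 2)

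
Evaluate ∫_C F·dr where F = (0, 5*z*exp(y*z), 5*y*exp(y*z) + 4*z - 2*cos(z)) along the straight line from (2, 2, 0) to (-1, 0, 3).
18 - 2*sin(3)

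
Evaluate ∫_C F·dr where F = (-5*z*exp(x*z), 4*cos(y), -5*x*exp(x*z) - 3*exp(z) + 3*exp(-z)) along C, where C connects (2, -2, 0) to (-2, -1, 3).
-3*exp(3) - 4*sin(1) - 3*exp(-3) - 5*exp(-6) + 4*sin(2) + 11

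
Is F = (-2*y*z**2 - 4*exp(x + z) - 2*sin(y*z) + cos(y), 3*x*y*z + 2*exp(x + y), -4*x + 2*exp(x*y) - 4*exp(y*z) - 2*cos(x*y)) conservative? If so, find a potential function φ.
No, ∇×F = (-3*x*y + 2*x*exp(x*y) + 2*x*sin(x*y) - 4*z*exp(y*z), -4*y*z - 2*y*exp(x*y) - 2*y*sin(x*y) - 2*y*cos(y*z) - 4*exp(x + z) + 4, 3*y*z + 2*z**2 + 2*z*cos(y*z) + 2*exp(x + y) + sin(y)) ≠ 0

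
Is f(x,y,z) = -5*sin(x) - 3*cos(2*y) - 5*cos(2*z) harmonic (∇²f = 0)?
No, ∇²f = 5*sin(x) + 12*cos(2*y) + 20*cos(2*z)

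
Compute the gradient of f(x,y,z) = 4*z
(0, 0, 4)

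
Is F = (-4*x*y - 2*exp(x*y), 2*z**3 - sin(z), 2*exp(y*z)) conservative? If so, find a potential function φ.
No, ∇×F = (-6*z**2 + 2*z*exp(y*z) + cos(z), 0, 2*x*(exp(x*y) + 2)) ≠ 0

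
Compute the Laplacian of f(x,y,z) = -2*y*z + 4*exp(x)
4*exp(x)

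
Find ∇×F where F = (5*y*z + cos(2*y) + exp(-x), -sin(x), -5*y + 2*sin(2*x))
(-5, 5*y - 4*cos(2*x), -5*z + 2*sin(2*y) - cos(x))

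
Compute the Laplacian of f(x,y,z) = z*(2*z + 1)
4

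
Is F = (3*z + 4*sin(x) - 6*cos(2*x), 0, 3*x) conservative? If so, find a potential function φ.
Yes, F is conservative. φ = 3*x*z - 3*sin(2*x) - 4*cos(x)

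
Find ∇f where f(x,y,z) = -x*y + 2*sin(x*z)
(-y + 2*z*cos(x*z), -x, 2*x*cos(x*z))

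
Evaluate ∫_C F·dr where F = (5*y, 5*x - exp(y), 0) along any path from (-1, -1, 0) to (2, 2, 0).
-exp(2) + exp(-1) + 15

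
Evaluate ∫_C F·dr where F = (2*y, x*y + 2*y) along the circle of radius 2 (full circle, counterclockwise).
-8*pi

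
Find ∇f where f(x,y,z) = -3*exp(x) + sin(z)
(-3*exp(x), 0, cos(z))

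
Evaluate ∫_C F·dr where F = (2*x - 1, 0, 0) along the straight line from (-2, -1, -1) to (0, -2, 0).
-6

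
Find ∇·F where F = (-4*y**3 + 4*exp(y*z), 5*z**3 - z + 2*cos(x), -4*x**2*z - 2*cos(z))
-4*x**2 + 2*sin(z)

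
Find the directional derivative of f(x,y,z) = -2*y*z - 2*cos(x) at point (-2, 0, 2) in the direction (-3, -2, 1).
sqrt(14)*(3*sin(2) + 4)/7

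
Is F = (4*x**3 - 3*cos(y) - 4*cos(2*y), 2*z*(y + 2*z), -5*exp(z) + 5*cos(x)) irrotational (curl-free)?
No, ∇×F = (-2*y - 8*z, 5*sin(x), -(16*cos(y) + 3)*sin(y))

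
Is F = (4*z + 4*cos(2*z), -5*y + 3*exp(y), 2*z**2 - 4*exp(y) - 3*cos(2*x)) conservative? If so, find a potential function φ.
No, ∇×F = (-4*exp(y), -6*sin(2*x) - 8*sin(2*z) + 4, 0) ≠ 0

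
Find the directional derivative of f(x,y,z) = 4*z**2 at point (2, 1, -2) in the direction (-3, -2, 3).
-24*sqrt(22)/11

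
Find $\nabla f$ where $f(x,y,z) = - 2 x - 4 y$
(-2, -4, 0)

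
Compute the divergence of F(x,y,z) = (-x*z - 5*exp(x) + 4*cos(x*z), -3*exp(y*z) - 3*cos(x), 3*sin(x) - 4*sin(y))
-3*z*exp(y*z) - 4*z*sin(x*z) - z - 5*exp(x)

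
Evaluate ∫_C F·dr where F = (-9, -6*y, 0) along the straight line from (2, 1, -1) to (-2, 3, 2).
12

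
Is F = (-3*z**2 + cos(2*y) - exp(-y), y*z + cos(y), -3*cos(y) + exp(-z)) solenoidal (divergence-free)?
No, ∇·F = z - sin(y) - exp(-z)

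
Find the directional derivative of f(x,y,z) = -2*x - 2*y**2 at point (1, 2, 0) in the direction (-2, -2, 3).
20*sqrt(17)/17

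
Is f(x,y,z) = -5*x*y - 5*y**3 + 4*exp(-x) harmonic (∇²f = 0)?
No, ∇²f = -30*y + 4*exp(-x)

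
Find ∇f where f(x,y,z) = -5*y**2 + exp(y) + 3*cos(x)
(-3*sin(x), -10*y + exp(y), 0)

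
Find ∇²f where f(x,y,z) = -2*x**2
-4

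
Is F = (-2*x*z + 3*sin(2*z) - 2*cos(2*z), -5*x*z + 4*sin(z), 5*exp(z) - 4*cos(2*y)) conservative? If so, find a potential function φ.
No, ∇×F = (5*x + 8*sin(2*y) - 4*cos(z), -2*x + 4*sin(2*z) + 6*cos(2*z), -5*z) ≠ 0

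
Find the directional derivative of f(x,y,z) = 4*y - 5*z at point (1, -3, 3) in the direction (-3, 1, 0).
2*sqrt(10)/5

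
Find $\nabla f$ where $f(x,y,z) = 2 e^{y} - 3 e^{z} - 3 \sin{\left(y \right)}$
(0, 2*exp(y) - 3*cos(y), -3*exp(z))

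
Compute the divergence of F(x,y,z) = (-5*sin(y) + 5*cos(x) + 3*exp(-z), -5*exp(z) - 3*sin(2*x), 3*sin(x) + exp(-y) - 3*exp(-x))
-5*sin(x)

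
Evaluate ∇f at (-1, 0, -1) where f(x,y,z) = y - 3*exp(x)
(-3*exp(-1), 1, 0)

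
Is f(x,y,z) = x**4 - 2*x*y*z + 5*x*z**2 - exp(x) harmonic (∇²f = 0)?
No, ∇²f = 12*x**2 + 10*x - exp(x)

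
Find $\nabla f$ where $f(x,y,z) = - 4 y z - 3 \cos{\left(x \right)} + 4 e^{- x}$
(3*sin(x) - 4*exp(-x), -4*z, -4*y)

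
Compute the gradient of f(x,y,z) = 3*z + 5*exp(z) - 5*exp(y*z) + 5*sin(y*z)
(0, 5*z*(-exp(y*z) + cos(y*z)), -5*y*exp(y*z) + 5*y*cos(y*z) + 5*exp(z) + 3)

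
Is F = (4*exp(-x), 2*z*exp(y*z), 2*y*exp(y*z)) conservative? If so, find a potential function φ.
Yes, F is conservative. φ = 2*exp(y*z) - 4*exp(-x)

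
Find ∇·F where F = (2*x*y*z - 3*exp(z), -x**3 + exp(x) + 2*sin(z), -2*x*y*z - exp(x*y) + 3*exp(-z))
(2*y*(-x + z)*exp(z) - 3)*exp(-z)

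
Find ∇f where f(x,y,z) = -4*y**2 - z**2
(0, -8*y, -2*z)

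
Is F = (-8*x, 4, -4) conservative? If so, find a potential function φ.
Yes, F is conservative. φ = -4*x**2 + 4*y - 4*z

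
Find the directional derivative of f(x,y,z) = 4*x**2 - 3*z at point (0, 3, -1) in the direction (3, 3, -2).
3*sqrt(22)/11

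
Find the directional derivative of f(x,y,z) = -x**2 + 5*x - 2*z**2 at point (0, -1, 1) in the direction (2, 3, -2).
18*sqrt(17)/17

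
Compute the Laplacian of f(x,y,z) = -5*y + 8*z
0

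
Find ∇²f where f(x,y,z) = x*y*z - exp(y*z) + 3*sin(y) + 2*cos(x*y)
-2*x**2*cos(x*y) - y**2*exp(y*z) - 2*y**2*cos(x*y) - z**2*exp(y*z) - 3*sin(y)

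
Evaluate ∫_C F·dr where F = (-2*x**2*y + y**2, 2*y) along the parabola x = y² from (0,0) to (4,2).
-428/7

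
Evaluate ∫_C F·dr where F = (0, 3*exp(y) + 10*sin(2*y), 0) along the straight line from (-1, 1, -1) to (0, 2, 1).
-3*E + 5*cos(2) - 5*cos(4) + 3*exp(2)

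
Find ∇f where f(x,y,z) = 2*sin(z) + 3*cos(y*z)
(0, -3*z*sin(y*z), -3*y*sin(y*z) + 2*cos(z))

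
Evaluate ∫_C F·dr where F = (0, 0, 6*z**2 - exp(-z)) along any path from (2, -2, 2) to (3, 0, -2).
-32 + 2*sinh(2)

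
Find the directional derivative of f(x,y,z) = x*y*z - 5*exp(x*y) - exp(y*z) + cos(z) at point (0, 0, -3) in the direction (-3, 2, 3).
3*sqrt(22)*(sin(3) + 2)/22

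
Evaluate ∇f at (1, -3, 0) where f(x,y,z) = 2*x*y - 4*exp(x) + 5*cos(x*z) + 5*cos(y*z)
(-4*E - 6, 2, 0)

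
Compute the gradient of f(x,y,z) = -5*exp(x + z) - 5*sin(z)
(-5*exp(x + z), 0, -5*exp(x + z) - 5*cos(z))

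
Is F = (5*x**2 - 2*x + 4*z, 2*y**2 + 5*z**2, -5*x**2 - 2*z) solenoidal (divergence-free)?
No, ∇·F = 10*x + 4*y - 4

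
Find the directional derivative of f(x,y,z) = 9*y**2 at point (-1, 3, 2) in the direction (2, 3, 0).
162*sqrt(13)/13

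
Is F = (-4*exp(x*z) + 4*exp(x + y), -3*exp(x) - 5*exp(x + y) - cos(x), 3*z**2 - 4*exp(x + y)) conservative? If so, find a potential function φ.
No, ∇×F = (-4*exp(x + y), -4*x*exp(x*z) + 4*exp(x + y), -3*exp(x) - 9*exp(x + y) + sin(x)) ≠ 0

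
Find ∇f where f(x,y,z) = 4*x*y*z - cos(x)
(4*y*z + sin(x), 4*x*z, 4*x*y)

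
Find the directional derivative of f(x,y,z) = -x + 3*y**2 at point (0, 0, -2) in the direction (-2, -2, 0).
sqrt(2)/2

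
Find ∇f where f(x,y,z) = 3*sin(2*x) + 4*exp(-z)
(6*cos(2*x), 0, -4*exp(-z))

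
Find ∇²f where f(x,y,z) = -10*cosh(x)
-10*cosh(x)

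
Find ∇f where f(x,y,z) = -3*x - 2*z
(-3, 0, -2)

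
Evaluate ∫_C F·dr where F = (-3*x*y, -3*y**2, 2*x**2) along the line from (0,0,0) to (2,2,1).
-40/3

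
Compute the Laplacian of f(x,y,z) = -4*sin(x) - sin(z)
4*sin(x) + sin(z)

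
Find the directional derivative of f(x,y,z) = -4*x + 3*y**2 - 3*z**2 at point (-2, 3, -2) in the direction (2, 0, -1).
-4*sqrt(5)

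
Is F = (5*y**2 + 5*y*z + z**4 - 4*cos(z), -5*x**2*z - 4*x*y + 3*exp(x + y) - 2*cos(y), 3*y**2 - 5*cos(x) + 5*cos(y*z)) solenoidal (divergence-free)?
No, ∇·F = -4*x - 5*y*sin(y*z) + 3*exp(x + y) + 2*sin(y)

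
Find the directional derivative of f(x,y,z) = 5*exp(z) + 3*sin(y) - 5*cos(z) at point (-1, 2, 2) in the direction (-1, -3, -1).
-sqrt(11)*(9*cos(2) + 5*sin(2) + 5*exp(2))/11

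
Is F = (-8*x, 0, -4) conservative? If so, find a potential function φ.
Yes, F is conservative. φ = -4*x**2 - 4*z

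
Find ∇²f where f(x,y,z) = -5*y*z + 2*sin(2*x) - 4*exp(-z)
-8*sin(2*x) - 4*exp(-z)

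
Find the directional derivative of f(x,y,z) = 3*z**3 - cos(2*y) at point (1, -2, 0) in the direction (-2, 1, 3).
-sqrt(14)*sin(4)/7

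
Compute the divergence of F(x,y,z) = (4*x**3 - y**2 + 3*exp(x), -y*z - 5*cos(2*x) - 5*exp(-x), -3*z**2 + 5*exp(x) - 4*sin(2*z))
12*x**2 - 7*z + 3*exp(x) - 8*cos(2*z)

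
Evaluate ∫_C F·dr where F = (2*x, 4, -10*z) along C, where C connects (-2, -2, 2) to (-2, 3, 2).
20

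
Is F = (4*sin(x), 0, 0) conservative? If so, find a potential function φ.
Yes, F is conservative. φ = -4*cos(x)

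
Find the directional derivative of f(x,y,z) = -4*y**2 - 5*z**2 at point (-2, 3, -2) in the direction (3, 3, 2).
-16*sqrt(22)/11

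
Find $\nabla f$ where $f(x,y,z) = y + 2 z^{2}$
(0, 1, 4*z)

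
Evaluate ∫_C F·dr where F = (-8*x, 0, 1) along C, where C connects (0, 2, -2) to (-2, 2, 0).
-14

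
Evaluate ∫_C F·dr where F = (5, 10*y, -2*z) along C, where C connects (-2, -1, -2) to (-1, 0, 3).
-5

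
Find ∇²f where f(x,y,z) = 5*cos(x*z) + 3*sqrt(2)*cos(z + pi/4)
-5*x**2*cos(x*z) - 5*z**2*cos(x*z) - 3*sqrt(2)*cos(z + pi/4)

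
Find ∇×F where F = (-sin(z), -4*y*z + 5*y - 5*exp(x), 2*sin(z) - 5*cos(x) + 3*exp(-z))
(4*y, -5*sin(x) - cos(z), -5*exp(x))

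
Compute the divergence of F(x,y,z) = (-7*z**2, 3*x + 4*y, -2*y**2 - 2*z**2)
4 - 4*z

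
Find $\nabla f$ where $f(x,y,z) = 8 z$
(0, 0, 8)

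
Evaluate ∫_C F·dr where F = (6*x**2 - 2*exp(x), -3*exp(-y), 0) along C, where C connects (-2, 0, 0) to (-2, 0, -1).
0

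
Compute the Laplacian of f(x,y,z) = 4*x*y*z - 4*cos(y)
4*cos(y)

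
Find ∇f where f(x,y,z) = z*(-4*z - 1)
(0, 0, -8*z - 1)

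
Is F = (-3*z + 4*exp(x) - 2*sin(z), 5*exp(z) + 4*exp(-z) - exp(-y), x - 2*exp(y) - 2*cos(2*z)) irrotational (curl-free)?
No, ∇×F = (-2*exp(y) - 5*exp(z) + 4*exp(-z), -2*cos(z) - 4, 0)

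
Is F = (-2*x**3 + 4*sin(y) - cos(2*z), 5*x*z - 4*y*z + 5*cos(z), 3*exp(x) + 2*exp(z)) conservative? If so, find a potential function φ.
No, ∇×F = (-5*x + 4*y + 5*sin(z), -3*exp(x) + 2*sin(2*z), 5*z - 4*cos(y)) ≠ 0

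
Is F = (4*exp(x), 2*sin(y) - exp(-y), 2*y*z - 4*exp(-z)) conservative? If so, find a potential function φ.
No, ∇×F = (2*z, 0, 0) ≠ 0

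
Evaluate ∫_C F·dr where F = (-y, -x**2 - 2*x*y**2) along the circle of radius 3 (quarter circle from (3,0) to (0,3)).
-63*pi/8 - 18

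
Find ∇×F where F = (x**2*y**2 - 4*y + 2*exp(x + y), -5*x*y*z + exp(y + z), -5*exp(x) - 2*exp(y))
(5*x*y - 2*exp(y) - exp(y + z), 5*exp(x), -2*x**2*y - 5*y*z - 2*exp(x + y) + 4)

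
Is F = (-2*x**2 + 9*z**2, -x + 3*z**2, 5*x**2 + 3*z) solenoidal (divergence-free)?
No, ∇·F = 3 - 4*x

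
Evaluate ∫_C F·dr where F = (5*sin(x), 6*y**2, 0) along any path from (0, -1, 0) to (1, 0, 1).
7 - 5*cos(1)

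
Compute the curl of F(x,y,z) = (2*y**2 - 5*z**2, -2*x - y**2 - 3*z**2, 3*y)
(6*z + 3, -10*z, -4*y - 2)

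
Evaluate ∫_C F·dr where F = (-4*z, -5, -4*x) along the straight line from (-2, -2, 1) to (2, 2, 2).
-44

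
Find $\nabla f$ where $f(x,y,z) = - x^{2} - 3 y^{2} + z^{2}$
(-2*x, -6*y, 2*z)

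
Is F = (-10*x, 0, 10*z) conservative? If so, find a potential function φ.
Yes, F is conservative. φ = -5*x**2 + 5*z**2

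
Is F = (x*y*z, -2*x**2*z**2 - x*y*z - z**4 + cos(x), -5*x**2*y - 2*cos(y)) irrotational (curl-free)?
No, ∇×F = (4*x**2*z - 5*x**2 + x*y + 4*z**3 + 2*sin(y), 11*x*y, -4*x*z**2 - x*z - y*z - sin(x))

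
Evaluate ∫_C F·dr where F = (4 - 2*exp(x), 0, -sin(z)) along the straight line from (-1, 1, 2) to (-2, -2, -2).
-4 - 2*exp(-2) + 2*exp(-1)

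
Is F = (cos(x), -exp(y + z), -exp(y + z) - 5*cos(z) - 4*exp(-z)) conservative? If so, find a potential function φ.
Yes, F is conservative. φ = -exp(y + z) + sin(x) - 5*sin(z) + 4*exp(-z)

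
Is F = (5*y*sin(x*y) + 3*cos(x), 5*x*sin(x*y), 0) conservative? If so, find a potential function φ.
Yes, F is conservative. φ = 3*sin(x) - 5*cos(x*y)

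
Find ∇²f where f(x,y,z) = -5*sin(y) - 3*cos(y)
5*sin(y) + 3*cos(y)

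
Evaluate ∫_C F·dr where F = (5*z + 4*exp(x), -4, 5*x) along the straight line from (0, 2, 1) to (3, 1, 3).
45 + 4*exp(3)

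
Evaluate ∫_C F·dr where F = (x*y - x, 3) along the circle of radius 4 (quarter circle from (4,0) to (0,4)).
-4/3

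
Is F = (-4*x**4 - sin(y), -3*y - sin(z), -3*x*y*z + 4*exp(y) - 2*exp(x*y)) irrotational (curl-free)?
No, ∇×F = (-3*x*z - 2*x*exp(x*y) + 4*exp(y) + cos(z), y*(3*z + 2*exp(x*y)), cos(y))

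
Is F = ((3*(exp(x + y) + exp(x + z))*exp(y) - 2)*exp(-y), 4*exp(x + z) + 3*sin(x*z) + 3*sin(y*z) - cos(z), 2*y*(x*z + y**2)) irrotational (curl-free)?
No, ∇×F = (2*x*z - 3*x*cos(x*z) + 6*y**2 - 3*y*cos(y*z) - 4*exp(x + z) - sin(z), -2*y*z + 3*exp(x + z), 3*z*cos(x*z) - 3*exp(x + y) + 4*exp(x + z) - 2*exp(-y))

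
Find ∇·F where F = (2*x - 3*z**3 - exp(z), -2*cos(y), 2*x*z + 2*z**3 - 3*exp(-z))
2*x + 6*z**2 + 2*sin(y) + 2 + 3*exp(-z)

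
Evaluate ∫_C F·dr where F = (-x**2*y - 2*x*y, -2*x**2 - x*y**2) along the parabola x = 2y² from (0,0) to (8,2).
-16064/35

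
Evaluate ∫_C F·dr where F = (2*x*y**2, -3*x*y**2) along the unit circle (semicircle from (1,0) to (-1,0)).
-3*pi/8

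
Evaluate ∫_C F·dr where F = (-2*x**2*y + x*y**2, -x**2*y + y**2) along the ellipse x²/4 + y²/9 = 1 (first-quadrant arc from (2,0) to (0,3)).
-9 + 3*pi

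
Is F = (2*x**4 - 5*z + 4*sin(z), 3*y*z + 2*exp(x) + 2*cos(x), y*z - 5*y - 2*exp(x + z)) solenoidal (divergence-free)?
No, ∇·F = 8*x**3 + y + 3*z - 2*exp(x + z)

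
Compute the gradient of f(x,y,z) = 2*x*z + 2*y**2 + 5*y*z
(2*z, 4*y + 5*z, 2*x + 5*y)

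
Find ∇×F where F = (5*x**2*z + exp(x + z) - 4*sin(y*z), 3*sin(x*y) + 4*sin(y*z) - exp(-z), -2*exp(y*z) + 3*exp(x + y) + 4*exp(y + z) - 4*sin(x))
(((-4*y*cos(y*z) - 2*z*exp(y*z) + 3*exp(x + y) + 4*exp(y + z))*exp(z) - 1)*exp(-z), 5*x**2 - 4*y*cos(y*z) - 3*exp(x + y) + exp(x + z) + 4*cos(x), 3*y*cos(x*y) + 4*z*cos(y*z))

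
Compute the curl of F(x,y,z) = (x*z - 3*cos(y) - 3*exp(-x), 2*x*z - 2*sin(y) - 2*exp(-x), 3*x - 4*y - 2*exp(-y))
(-2*x - 4 + 2*exp(-y), x - 3, 2*z - 3*sin(y) + 2*exp(-x))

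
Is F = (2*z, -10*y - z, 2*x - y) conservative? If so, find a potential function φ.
Yes, F is conservative. φ = 2*x*z - 5*y**2 - y*z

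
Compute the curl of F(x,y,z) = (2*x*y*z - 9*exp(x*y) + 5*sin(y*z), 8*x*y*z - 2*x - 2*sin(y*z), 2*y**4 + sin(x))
(2*y*(-4*x + 4*y**2 + cos(y*z)), 2*x*y + 5*y*cos(y*z) - cos(x), -2*x*z + 9*x*exp(x*y) + 8*y*z - 5*z*cos(y*z) - 2)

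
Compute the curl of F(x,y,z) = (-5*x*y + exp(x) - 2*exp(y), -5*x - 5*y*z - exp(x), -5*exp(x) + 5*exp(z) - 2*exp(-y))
(5*y + 2*exp(-y), 5*exp(x), 5*x - exp(x) + 2*exp(y) - 5)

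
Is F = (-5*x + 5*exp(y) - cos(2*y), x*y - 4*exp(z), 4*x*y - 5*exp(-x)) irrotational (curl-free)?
No, ∇×F = (4*x + 4*exp(z), -4*y - 5*exp(-x), y - 5*exp(y) - 2*sin(2*y))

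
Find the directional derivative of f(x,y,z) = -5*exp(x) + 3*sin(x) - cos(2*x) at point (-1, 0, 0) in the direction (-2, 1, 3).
sqrt(14)*(E*(-3*cos(1) + 2*sin(2)) + 5)*exp(-1)/7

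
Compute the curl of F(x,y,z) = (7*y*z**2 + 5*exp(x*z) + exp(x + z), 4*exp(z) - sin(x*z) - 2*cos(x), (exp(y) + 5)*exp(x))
(x*cos(x*z) - 4*exp(z) + exp(x + y), 5*x*exp(x*z) + 14*y*z - (exp(y) + 5)*exp(x) + exp(x + z), -7*z**2 - z*cos(x*z) + 2*sin(x))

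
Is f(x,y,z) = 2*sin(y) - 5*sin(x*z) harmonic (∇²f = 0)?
No, ∇²f = 5*x**2*sin(x*z) + 5*z**2*sin(x*z) - 2*sin(y)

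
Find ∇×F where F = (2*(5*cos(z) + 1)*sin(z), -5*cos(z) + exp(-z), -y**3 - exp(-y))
(-3*y**2 - 5*sin(z) + exp(-z) + exp(-y), 2*cos(z) + 10*cos(2*z), 0)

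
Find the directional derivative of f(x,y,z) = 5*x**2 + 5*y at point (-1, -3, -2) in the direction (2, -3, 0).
-35*sqrt(13)/13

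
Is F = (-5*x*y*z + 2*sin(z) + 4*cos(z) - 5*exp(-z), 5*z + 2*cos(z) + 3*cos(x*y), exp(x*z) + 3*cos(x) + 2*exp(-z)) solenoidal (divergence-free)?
No, ∇·F = x*exp(x*z) - 3*x*sin(x*y) - 5*y*z - 2*exp(-z)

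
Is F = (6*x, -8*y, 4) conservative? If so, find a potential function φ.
Yes, F is conservative. φ = 3*x**2 - 4*y**2 + 4*z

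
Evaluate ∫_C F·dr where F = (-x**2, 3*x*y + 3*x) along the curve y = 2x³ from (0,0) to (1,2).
391/42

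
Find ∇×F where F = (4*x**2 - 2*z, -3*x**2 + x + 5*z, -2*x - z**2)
(-5, 0, 1 - 6*x)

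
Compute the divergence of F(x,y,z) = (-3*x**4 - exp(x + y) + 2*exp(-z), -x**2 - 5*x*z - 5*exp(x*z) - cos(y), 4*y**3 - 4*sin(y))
-12*x**3 - exp(x + y) + sin(y)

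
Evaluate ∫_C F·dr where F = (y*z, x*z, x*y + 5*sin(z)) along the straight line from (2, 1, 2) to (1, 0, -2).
-4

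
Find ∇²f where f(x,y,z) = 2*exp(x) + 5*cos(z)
2*exp(x) - 5*cos(z)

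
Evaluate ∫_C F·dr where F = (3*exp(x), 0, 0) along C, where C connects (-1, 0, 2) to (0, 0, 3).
3 - 3*exp(-1)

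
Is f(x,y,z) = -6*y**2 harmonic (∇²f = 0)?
No, ∇²f = -12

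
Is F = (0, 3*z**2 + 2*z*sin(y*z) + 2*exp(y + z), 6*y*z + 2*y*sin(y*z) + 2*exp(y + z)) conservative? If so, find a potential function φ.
Yes, F is conservative. φ = 3*y*z**2 + 2*exp(y + z) - 2*cos(y*z)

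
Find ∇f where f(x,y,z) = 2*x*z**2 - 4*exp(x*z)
(2*z*(z - 2*exp(x*z)), 0, 4*x*(z - exp(x*z)))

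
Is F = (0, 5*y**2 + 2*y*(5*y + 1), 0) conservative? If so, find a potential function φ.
Yes, F is conservative. φ = y**2*(5*y + 1)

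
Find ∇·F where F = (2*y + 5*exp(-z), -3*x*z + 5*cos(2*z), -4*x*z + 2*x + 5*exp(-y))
-4*x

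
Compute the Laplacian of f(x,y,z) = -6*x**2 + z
-12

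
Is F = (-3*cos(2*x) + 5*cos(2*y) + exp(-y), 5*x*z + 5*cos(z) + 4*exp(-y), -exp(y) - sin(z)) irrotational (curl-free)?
No, ∇×F = (-5*x - exp(y) + 5*sin(z), 0, 5*z + 10*sin(2*y) + exp(-y))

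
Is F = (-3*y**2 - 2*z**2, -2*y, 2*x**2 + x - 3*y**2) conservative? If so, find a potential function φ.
No, ∇×F = (-6*y, -4*x - 4*z - 1, 6*y) ≠ 0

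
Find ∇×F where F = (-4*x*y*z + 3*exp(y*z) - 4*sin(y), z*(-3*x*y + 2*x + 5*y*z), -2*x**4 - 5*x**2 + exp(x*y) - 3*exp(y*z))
(3*x*y + x*exp(x*y) - 2*x - 10*y*z - 3*z*exp(y*z), 8*x**3 - 4*x*y + 10*x - y*exp(x*y) + 3*y*exp(y*z), 4*x*z - z*(3*y - 2) - 3*z*exp(y*z) + 4*cos(y))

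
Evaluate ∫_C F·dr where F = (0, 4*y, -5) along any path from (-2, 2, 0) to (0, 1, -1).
-1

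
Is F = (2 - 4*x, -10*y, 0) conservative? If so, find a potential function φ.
Yes, F is conservative. φ = -2*x**2 + 2*x - 5*y**2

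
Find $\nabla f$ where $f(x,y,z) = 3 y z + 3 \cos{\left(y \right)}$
(0, 3*z - 3*sin(y), 3*y)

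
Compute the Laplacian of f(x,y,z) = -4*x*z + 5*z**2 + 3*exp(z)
3*exp(z) + 10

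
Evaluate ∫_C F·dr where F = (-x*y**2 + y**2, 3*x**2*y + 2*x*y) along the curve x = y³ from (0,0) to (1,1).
1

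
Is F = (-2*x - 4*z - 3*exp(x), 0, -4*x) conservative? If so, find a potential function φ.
Yes, F is conservative. φ = -x**2 - 4*x*z - 3*exp(x)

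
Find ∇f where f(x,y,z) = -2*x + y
(-2, 1, 0)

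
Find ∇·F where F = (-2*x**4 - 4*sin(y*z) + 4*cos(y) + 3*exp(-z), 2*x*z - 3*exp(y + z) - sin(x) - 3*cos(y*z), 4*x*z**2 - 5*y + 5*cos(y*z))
-8*x**3 + 8*x*z - 5*y*sin(y*z) + 3*z*sin(y*z) - 3*exp(y + z)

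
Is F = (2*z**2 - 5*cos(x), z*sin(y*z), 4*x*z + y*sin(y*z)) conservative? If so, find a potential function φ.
Yes, F is conservative. φ = 2*x*z**2 - 5*sin(x) - cos(y*z)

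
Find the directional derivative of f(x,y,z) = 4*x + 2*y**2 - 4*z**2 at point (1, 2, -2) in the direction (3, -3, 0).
-2*sqrt(2)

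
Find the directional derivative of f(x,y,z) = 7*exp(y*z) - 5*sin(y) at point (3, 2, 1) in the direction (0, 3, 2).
sqrt(13)*(-15*cos(2) + 49*exp(2))/13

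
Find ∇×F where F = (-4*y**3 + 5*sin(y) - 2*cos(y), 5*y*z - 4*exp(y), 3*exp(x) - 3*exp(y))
(-5*y - 3*exp(y), -3*exp(x), 12*y**2 - 2*sin(y) - 5*cos(y))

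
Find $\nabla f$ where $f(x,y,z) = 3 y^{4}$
(0, 12*y**3, 0)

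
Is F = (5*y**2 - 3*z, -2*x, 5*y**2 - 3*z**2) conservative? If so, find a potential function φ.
No, ∇×F = (10*y, -3, -10*y - 2) ≠ 0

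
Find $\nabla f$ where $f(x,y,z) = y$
(0, 1, 0)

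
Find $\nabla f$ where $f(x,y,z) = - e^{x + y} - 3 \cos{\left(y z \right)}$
(-exp(x + y), 3*z*sin(y*z) - exp(x + y), 3*y*sin(y*z))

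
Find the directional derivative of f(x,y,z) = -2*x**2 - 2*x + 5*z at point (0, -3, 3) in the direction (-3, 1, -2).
-2*sqrt(14)/7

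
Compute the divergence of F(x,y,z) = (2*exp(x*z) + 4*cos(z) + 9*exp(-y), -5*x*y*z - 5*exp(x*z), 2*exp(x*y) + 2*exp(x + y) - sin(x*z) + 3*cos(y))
-5*x*z - x*cos(x*z) + 2*z*exp(x*z)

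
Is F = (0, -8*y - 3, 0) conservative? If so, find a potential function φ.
Yes, F is conservative. φ = y*(-4*y - 3)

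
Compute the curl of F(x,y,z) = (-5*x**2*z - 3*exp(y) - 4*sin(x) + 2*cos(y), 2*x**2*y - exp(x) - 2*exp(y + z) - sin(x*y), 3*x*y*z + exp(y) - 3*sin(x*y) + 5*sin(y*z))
(3*x*z - 3*x*cos(x*y) + 5*z*cos(y*z) + exp(y) + 2*exp(y + z), -5*x**2 - 3*y*z + 3*y*cos(x*y), 4*x*y - y*cos(x*y) - exp(x) + 3*exp(y) + 2*sin(y))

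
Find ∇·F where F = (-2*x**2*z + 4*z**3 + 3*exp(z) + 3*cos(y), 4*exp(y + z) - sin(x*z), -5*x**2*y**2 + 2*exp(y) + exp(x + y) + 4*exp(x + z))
-4*x*z + 4*exp(x + z) + 4*exp(y + z)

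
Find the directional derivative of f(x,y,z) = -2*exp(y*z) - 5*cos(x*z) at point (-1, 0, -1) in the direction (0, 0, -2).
5*sin(1)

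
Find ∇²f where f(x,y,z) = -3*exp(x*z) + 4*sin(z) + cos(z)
-3*x**2*exp(x*z) - 3*z**2*exp(x*z) - 4*sin(z) - cos(z)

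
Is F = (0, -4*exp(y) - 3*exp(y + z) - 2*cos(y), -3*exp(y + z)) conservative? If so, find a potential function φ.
Yes, F is conservative. φ = -4*exp(y) - 3*exp(y + z) - 2*sin(y)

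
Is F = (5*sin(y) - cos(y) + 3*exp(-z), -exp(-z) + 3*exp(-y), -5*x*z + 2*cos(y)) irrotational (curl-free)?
No, ∇×F = (-2*sin(y) - exp(-z), 5*z - 3*exp(-z), -sin(y) - 5*cos(y))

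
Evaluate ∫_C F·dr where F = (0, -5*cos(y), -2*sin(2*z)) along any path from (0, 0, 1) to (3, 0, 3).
-cos(2) + cos(6)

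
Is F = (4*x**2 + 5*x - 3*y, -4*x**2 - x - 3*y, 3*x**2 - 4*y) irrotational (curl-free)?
No, ∇×F = (-4, -6*x, 2 - 8*x)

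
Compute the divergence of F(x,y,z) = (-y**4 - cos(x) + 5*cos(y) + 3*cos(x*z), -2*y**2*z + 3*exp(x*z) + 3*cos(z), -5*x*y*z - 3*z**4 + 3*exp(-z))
-5*x*y - 4*y*z - 12*z**3 - 3*z*sin(x*z) + sin(x) - 3*exp(-z)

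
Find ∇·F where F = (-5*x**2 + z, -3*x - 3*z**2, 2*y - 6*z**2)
-10*x - 12*z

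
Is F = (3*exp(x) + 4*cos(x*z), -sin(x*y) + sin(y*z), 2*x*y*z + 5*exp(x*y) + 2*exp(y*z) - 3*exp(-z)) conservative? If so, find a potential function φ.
No, ∇×F = (2*x*z + 5*x*exp(x*y) - y*cos(y*z) + 2*z*exp(y*z), -4*x*sin(x*z) - 2*y*z - 5*y*exp(x*y), -y*cos(x*y)) ≠ 0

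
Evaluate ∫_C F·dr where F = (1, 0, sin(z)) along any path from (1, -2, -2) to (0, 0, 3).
-1 + cos(2) - cos(3)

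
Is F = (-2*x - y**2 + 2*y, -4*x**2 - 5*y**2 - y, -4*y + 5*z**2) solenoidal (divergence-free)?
No, ∇·F = -10*y + 10*z - 3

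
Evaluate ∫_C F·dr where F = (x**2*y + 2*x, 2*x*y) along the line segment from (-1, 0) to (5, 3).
150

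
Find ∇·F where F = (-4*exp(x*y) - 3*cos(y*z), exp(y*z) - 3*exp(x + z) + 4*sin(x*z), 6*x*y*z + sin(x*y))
6*x*y - 4*y*exp(x*y) + z*exp(y*z)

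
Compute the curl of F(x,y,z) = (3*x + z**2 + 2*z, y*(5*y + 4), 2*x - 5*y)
(-5, 2*z, 0)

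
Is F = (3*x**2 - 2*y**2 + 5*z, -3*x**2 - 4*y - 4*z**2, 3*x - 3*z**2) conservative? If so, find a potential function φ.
No, ∇×F = (8*z, 2, -6*x + 4*y) ≠ 0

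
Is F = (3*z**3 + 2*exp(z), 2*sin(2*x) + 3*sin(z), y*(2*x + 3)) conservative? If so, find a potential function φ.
No, ∇×F = (2*x - 3*cos(z) + 3, -2*y + 9*z**2 + 2*exp(z), 4*cos(2*x)) ≠ 0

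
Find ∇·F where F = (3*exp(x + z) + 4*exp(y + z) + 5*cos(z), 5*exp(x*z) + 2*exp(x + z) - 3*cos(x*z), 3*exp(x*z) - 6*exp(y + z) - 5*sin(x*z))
3*x*exp(x*z) - 5*x*cos(x*z) + 3*exp(x + z) - 6*exp(y + z)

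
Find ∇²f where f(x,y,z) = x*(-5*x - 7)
-10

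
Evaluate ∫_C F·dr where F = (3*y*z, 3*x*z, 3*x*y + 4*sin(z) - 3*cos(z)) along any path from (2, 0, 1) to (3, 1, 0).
-4 + 4*cos(1) + 3*sin(1)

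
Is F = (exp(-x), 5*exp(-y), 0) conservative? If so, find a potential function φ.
Yes, F is conservative. φ = -5*exp(-y) - exp(-x)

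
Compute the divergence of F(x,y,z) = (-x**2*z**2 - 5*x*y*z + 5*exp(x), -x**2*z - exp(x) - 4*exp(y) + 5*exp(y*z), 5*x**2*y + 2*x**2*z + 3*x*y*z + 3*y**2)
2*x**2 + 3*x*y - 2*x*z**2 - 5*y*z + 5*z*exp(y*z) + 5*exp(x) - 4*exp(y)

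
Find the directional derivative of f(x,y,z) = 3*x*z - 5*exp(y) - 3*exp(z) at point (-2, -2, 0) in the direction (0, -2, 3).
sqrt(13)*(10 - 27*exp(2))*exp(-2)/13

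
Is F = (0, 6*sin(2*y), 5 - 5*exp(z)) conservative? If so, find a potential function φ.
Yes, F is conservative. φ = 5*z - 5*exp(z) - 3*cos(2*y)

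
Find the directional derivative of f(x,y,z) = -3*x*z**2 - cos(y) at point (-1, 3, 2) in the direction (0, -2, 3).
2*sqrt(13)*(18 - sin(3))/13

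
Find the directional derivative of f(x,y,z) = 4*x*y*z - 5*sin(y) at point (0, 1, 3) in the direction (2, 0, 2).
6*sqrt(2)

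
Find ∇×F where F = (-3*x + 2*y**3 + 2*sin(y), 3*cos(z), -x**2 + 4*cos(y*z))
(-4*z*sin(y*z) + 3*sin(z), 2*x, -6*y**2 - 2*cos(y))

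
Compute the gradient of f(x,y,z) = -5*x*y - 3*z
(-5*y, -5*x, -3)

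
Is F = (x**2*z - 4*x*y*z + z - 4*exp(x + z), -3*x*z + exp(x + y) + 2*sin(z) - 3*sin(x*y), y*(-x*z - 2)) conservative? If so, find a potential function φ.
No, ∇×F = (-x*z + 3*x - 2*cos(z) - 2, x**2 - 4*x*y + y*z - 4*exp(x + z) + 1, 4*x*z - 3*y*cos(x*y) - 3*z + exp(x + y)) ≠ 0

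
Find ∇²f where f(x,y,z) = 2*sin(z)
-2*sin(z)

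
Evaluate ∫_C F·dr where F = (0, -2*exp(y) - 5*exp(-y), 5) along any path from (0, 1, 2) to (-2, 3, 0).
-2*exp(3) - 10 - 5*exp(-1) + 5*exp(-3) + 2*E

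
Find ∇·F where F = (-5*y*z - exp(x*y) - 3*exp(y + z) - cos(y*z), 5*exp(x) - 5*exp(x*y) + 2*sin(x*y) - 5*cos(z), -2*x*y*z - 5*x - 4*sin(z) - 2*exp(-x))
-2*x*y - 5*x*exp(x*y) + 2*x*cos(x*y) - y*exp(x*y) - 4*cos(z)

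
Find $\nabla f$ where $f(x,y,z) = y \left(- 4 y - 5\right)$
(0, -8*y - 5, 0)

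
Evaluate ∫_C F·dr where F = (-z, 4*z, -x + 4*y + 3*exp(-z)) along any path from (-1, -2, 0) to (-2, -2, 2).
-9 - 3*exp(-2)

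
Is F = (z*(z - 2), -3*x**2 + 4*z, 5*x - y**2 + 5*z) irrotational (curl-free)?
No, ∇×F = (-2*y - 4, 2*z - 7, -6*x)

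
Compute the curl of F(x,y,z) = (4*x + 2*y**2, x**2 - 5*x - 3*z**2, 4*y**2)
(8*y + 6*z, 0, 2*x - 4*y - 5)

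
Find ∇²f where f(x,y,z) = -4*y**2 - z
-8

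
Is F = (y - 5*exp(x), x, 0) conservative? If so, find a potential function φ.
Yes, F is conservative. φ = x*y - 5*exp(x)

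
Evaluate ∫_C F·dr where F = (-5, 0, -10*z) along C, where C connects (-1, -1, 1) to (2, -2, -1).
-15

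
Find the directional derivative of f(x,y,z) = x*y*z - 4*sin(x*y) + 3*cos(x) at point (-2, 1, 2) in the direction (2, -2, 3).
6*sqrt(17)*(sin(2) + 1 - 4*cos(2))/17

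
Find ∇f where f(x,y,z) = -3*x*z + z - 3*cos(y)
(-3*z, 3*sin(y), 1 - 3*x)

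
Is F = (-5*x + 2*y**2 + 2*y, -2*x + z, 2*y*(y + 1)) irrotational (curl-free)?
No, ∇×F = (4*y + 1, 0, -4*y - 4)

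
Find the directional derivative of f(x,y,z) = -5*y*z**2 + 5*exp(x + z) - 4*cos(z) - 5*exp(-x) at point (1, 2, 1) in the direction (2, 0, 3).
sqrt(13)*(-60*E + 10 + 12*E*sin(1) + 25*exp(3))*exp(-1)/13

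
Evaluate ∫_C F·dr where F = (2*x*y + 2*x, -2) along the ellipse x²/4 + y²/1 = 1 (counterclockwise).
0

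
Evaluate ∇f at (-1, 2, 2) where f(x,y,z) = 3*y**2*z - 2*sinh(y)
(0, 24 - 2*cosh(2), 12)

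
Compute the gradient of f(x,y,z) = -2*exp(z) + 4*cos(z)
(0, 0, -2*exp(z) - 4*sin(z))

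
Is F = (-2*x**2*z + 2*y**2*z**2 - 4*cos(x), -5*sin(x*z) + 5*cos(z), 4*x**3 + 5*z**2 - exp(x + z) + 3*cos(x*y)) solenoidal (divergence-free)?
No, ∇·F = -4*x*z + 10*z - exp(x + z) + 4*sin(x)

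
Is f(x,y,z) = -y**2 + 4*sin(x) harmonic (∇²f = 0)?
No, ∇²f = -4*sin(x) - 2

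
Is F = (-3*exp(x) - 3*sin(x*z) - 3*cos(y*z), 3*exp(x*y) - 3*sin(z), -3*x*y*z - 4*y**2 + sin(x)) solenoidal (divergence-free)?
No, ∇·F = -3*x*y + 3*x*exp(x*y) - 3*z*cos(x*z) - 3*exp(x)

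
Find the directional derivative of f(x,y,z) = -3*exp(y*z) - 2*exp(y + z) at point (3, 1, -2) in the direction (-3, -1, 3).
sqrt(19)*(-15 - 4*E)*exp(-2)/19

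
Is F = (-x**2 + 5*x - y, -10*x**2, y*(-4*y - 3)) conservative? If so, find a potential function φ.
No, ∇×F = (-8*y - 3, 0, 1 - 20*x) ≠ 0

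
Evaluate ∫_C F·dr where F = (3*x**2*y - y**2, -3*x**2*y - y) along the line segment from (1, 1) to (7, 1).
336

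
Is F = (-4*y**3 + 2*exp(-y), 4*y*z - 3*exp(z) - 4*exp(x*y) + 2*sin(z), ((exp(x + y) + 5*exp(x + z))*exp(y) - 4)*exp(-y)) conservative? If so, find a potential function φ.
No, ∇×F = (-4*y + 3*exp(z) + exp(x + y) - 2*cos(z) + 4*exp(-y), -exp(x + y) - 5*exp(x + z), 12*y**2 - 4*y*exp(x*y) + 2*exp(-y)) ≠ 0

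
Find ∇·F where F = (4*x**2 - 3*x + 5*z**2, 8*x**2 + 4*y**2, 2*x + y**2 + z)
8*x + 8*y - 2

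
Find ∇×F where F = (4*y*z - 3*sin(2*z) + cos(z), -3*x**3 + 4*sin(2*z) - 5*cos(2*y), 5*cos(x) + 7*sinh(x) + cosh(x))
(-8*cos(2*z), 4*y + 5*sin(x) - sin(z) - 6*cos(2*z) - sinh(x) - 7*cosh(x), -9*x**2 - 4*z)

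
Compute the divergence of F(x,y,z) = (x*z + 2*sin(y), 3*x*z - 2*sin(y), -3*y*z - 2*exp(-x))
-3*y + z - 2*cos(y)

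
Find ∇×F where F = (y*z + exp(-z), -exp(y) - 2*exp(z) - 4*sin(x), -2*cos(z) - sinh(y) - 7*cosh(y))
(2*exp(z) - 7*sinh(y) - cosh(y), y - exp(-z), -z - 4*cos(x))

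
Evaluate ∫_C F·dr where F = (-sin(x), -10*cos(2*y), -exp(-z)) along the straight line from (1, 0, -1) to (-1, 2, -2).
-E - 5*sin(4) + exp(2)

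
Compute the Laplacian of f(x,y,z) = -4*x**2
-8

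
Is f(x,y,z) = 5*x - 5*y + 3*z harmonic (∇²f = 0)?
Yes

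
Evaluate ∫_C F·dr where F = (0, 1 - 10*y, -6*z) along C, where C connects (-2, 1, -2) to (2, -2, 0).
-6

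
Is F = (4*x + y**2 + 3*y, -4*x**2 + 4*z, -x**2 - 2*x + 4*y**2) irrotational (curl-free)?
No, ∇×F = (8*y - 4, 2*x + 2, -8*x - 2*y - 3)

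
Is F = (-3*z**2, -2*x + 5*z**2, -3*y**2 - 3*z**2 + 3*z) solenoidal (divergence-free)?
No, ∇·F = 3 - 6*z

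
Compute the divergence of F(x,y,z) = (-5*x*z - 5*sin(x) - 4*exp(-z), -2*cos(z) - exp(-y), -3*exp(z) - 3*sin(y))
-5*z - 3*exp(z) - 5*cos(x) + exp(-y)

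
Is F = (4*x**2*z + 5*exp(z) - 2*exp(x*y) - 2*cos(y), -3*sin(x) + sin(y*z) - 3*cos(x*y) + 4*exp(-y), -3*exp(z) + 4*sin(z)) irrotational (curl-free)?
No, ∇×F = (-y*cos(y*z), 4*x**2 + 5*exp(z), 2*x*exp(x*y) + 3*y*sin(x*y) - 2*sin(y) - 3*cos(x))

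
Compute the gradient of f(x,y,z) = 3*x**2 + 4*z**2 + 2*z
(6*x, 0, 8*z + 2)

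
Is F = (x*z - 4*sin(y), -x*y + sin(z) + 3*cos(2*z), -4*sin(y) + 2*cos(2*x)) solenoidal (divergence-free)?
No, ∇·F = -x + z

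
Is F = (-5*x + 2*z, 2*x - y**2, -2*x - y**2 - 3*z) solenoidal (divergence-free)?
No, ∇·F = -2*y - 8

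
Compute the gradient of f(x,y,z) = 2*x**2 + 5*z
(4*x, 0, 5)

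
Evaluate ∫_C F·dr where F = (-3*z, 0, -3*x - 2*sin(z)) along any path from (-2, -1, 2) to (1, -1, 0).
-10 - 2*cos(2)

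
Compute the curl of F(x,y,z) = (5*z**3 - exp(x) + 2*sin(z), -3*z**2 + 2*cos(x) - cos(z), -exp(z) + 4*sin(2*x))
(6*z - sin(z), 15*z**2 - 8*cos(2*x) + 2*cos(z), -2*sin(x))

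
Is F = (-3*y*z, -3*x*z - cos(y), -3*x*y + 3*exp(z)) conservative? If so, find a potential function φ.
Yes, F is conservative. φ = -3*x*y*z + 3*exp(z) - sin(y)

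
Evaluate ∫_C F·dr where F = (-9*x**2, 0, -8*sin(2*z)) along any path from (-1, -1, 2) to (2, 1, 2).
-27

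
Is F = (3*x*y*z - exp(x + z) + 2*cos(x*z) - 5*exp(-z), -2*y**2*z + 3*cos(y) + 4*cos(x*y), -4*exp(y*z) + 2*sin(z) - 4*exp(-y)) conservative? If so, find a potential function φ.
No, ∇×F = (2*y**2 - 4*z*exp(y*z) + 4*exp(-y), 3*x*y - 2*x*sin(x*z) - exp(x + z) + 5*exp(-z), -3*x*z - 4*y*sin(x*y)) ≠ 0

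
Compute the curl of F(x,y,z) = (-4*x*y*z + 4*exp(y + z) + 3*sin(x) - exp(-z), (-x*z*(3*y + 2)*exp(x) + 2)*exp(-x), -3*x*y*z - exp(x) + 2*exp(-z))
(x*(3*y - 3*z + 2), -4*x*y + 3*y*z + exp(x) + 4*exp(y + z) + exp(-z), 4*x*z - 3*y*z - 2*z - 4*exp(y + z) - 2*exp(-x))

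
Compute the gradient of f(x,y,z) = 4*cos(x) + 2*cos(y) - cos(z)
(-4*sin(x), -2*sin(y), sin(z))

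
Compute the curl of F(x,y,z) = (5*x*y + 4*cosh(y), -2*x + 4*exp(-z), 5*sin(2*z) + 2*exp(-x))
(4*exp(-z), 2*exp(-x), -5*x - 4*sinh(y) - 2)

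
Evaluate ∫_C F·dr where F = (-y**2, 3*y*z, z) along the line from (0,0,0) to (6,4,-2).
-62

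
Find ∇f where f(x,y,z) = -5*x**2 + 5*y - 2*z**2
(-10*x, 5, -4*z)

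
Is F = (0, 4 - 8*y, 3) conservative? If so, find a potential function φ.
Yes, F is conservative. φ = -4*y**2 + 4*y + 3*z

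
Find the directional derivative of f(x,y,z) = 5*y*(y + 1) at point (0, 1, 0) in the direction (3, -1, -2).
-15*sqrt(14)/14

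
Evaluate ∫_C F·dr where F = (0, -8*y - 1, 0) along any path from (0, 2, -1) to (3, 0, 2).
18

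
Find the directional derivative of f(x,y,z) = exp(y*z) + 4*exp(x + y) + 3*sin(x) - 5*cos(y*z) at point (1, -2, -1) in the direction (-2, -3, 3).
-sqrt(22)*(6*E*cos(1) + 20 + 15*E*sin(2) + 3*exp(3))*exp(-1)/22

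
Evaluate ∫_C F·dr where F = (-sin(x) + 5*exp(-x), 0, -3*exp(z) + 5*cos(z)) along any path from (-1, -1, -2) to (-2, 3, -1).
-5*exp(2) - 5*sin(1) - 3*exp(-1) - cos(1) + cos(2) + 3*exp(-2) + 5*sin(2) + 5*E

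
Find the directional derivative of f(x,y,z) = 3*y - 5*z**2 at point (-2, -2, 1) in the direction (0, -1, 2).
-23*sqrt(5)/5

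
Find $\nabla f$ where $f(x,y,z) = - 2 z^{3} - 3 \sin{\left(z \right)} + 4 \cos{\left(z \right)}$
(0, 0, -6*z**2 - 4*sin(z) - 3*cos(z))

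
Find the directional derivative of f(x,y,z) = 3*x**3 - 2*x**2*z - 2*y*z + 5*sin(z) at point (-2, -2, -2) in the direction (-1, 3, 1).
sqrt(11)*(-12 + 5*cos(2))/11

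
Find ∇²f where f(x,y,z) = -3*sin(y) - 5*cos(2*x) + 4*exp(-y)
3*sin(y) + 20*cos(2*x) + 4*exp(-y)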